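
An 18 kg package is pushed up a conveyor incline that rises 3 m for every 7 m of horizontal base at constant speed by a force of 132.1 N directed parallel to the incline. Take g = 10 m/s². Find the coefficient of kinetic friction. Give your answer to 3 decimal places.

0.370

At constant speed ΣF = 0 along the incline. The applied 132.1 N acts up the slope; the weight component mg sin 23.20° = 70.905 N and kinetic friction μN both act down the slope.
So 132.1 = 70.905 + μ × 165.446, giving μ = (132.1 − 70.905) / 165.446 = 0.3699.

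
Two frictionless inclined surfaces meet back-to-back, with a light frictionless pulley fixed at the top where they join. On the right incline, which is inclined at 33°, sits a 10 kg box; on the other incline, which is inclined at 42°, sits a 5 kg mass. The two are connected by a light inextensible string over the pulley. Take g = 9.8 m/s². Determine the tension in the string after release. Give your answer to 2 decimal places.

39.65 N

Resolve each weight along its own incline: the 10 kg mass has component 10 × 9.8 × sin 33° = 53.375 N down its slope, and the 5 kg mass has 5 × 9.8 × sin 42° = 32.787 N down its slope.
The 10 kg side's 53.375 N exceeds the other side's 32.787 N, so that mass slides down and the 5 kg mass slides up. Taking that direction as positive, Newton's second law for the whole system gives 53.375 − 32.787 = (10 + 5) a, so a = 20.588 / 15 = 1.3725 m/s².
For the 5 kg mass (up-slope positive): T − 32.787 = 5 × 1.3725, so T = 39.650 N.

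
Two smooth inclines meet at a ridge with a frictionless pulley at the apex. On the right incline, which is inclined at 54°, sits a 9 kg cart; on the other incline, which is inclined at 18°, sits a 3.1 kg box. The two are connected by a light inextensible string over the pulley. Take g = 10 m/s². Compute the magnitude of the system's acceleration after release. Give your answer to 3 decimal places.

Resolve each weight along its own incline: the 9 kg mass has component 9 × 10 × sin 54° = 72.812 N down its slope, and the 3.1 kg mass has 3.1 × 10 × sin 18° = 9.580 N down its slope.
The 9 kg side's 72.812 N exceeds the other side's 9.580 N, so that mass slides down and the 3.1 kg mass slides up. Taking that direction as positive, Newton's second law for the whole system gives 72.812 − 9.580 = (9 + 3.1) a, so a = 63.232 / 12.1 = 5.2258 m/s².

5.226 m/s²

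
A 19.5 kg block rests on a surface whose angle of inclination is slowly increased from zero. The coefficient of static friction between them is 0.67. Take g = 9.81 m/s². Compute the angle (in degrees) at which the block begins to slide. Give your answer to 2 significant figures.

34°

At the threshold of sliding, static friction is at its maximum μ_s N and exactly balances the weight component along the incline: mg sin θ = μ_s mg cos θ.
Hence tan θ = μ_s = 0.67, so θ = arctan(0.67) = 33.8221°.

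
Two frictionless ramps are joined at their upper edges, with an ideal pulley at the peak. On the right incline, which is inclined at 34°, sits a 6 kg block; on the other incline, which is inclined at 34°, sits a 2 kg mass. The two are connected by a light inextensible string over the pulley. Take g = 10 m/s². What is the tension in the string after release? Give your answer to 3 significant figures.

Resolve each weight along its own incline: the 6 kg mass has component 6 × 10 × sin 34° = 33.552 N down its slope, and the 2 kg mass has 2 × 10 × sin 34° = 11.184 N down its slope.
The 6 kg side's 33.552 N exceeds the other side's 11.184 N, so that mass slides down and the 2 kg mass slides up. Taking that direction as positive, Newton's second law for the whole system gives 33.552 − 11.184 = (6 + 2) a, so a = 22.368 / 8 = 2.7960 m/s².
For the 2 kg mass (up-slope positive): T − 11.184 = 2 × 2.7960, so T = 16.776 N.

16.8 N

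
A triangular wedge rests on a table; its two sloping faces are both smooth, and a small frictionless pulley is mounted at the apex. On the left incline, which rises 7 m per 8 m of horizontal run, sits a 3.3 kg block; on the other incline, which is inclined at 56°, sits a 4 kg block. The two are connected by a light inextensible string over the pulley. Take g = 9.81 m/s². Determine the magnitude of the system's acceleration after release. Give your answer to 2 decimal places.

Resolve each weight along its own incline: the 3.3 kg mass has component 3.3 × 9.81 × sin 41.19° = 21.318 N down its slope, and the 4 kg mass has 4 × 9.81 × sin 56° = 32.531 N down its slope.
The 4 kg side's 32.531 N exceeds the other side's 21.318 N, so that mass slides down and the 3.3 kg mass slides up. Taking that direction as positive, Newton's second law for the whole system gives 32.531 − 21.318 = (3.3 + 4) a, so a = 11.213 / 7.3 = 1.5360 m/s².

1.54 m/s²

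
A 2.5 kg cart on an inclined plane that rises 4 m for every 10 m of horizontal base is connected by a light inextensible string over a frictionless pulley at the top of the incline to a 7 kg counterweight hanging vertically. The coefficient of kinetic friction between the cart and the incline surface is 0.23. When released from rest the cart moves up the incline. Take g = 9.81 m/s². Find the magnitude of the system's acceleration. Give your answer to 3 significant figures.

For the cart on the incline: the weight component along the slope is m₁g sin 21.80° = 2.5 × 9.81 × 0.3714 = 9.109 N and the normal force is N = m₁g cos 21.80° = 22.771 N.
Kinetic friction opposes the cart's motion up the incline: f = μN = 0.23 × 22.771 = 5.237 N acting down the slope.
Newton's second law for the cart (up-slope positive): T − 9.109 − 5.237 = 2.5 a. For the hanging counterweight (downward positive): 7 × 9.81 − T = 7 a.
Adding the two equations eliminates T: 54.324 = 9.5 a, so a = 5.7183 m/s².

5.72 m/s²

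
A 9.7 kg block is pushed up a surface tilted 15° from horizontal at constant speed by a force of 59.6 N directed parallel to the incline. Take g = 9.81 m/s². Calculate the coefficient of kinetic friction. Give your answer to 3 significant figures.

0.380

At constant speed ΣF = 0 along the incline. The applied 59.6 N acts up the slope; the weight component mg sin 15° = 24.628 N and kinetic friction μN both act down the slope.
So 59.6 = 24.628 + μ × 91.915, giving μ = (59.6 − 24.628) / 91.915 = 0.3805.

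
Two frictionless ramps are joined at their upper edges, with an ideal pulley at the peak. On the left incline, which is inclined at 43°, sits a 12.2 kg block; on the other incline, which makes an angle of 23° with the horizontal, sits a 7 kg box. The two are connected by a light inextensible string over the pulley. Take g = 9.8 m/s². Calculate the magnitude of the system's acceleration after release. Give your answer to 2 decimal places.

2.85 m/s²

Resolve each weight along its own incline: the 12.2 kg mass has component 12.2 × 9.8 × sin 43° = 81.540 N down its slope, and the 7 kg mass has 7 × 9.8 × sin 23° = 26.804 N down its slope.
The 12.2 kg side's 81.540 N exceeds the other side's 26.804 N, so that mass slides down and the 7 kg mass slides up. Taking that direction as positive, Newton's second law for the whole system gives 81.540 − 26.804 = (12.2 + 7) a, so a = 54.736 / 19.2 = 2.8508 m/s².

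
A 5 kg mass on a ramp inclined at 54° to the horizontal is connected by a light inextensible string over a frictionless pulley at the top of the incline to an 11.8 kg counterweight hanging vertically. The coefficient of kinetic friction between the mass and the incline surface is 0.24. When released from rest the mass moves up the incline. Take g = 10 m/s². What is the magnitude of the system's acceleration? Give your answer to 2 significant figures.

4.2 m/s²

For the mass on the incline: the weight component along the slope is m₁g sin 54° = 5 × 10 × 0.8090 = 40.450 N and the normal force is N = m₁g cos 54° = 29.389 N.
Kinetic friction opposes the mass's motion up the incline: f = μN = 0.24 × 29.389 = 7.053 N acting down the slope.
Newton's second law for the mass (up-slope positive): T − 40.450 − 7.053 = 5 a. For the hanging counterweight (downward positive): 11.8 × 10 − T = 11.8 a.
Adding the two equations eliminates T: 70.497 = 16.8 a, so a = 4.1963 m/s².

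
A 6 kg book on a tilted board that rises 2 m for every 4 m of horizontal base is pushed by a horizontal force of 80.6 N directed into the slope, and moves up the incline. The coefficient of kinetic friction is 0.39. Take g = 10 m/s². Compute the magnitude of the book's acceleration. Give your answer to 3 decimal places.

The horizontal push has components F cos 26.57° = 80.6 × 0.8944 = 72.089 N up the incline and F sin 26.57° = 80.6 × 0.4472 = 36.044 N pressing into the surface.
The normal force is therefore N = mg cos 26.57° + F sin 26.57° = 53.664 + 36.044 = 89.708 N, and kinetic friction down the slope is μN = 0.39 × 89.708 = 34.986 N.
Along the incline: F cos 26.57° − mg sin 26.57° − μN = ma, so 72.089 − 26.832 − 34.986 = 6 a, giving a = 1.7118 m/s².

1.712 m/s²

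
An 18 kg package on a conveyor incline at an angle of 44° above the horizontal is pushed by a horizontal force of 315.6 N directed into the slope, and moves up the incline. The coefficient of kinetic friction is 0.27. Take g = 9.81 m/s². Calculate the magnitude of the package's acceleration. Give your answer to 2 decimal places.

The horizontal push has components F cos 44° = 315.6 × 0.7193 = 227.011 N up the incline and F sin 44° = 315.6 × 0.6947 = 219.247 N pressing into the surface.
The normal force is therefore N = mg cos 44° + F sin 44° = 127.014 + 219.247 = 346.261 N, and kinetic friction down the slope is μN = 0.27 × 346.261 = 93.490 N.
Along the incline: F cos 44° − mg sin 44° − μN = ma, so 227.011 − 122.670 − 93.490 = 18 a, giving a = 0.6028 m/s².

0.60 m/s²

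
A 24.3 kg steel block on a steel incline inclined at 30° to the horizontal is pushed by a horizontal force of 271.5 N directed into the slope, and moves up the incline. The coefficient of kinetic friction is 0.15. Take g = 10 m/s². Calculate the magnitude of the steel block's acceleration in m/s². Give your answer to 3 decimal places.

2.539 m/s²

The horizontal push has components F cos 30° = 271.5 × 0.8660 = 235.119 N up the incline and F sin 30° = 271.5 × 0.5000 = 135.750 N pressing into the surface.
The normal force is therefore N = mg cos 30° + F sin 30° = 210.438 + 135.750 = 346.188 N, and kinetic friction down the slope is μN = 0.15 × 346.188 = 51.928 N.
Along the incline: F cos 30° − mg sin 30° − μN = ma, so 235.119 − 121.500 − 51.928 = 24.3 a, giving a = 2.5387 m/s².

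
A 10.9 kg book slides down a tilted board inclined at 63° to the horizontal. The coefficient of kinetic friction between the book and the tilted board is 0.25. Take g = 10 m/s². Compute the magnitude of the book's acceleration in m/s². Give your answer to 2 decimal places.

7.78 m/s²

Resolving the weight along the incline: the component pulling the book down the slope is mg sin 63° = 10.9 × 10 × 0.8910 = 97.119 N, and the normal force is N = mg cos 63° = 10.9 × 10 × 0.4540 = 49.486 N.
Kinetic friction acts up the slope with magnitude f = μN = 0.25 × 49.486 = 12.371 N.
Net force along the incline is 97.119 − 12.371 = 84.748 N, so a = 84.748 / 10.9 = 7.7750 m/s².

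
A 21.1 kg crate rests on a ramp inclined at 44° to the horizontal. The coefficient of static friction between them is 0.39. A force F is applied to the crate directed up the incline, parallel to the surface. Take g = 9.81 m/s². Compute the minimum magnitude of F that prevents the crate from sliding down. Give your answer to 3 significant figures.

The normal force is N = mg cos 44° = 148.897 N. With F at its minimum the crate is on the verge of sliding down, so static friction is at its maximum μ_s N = 0.39 × 148.897 = 58.070 N and acts up the slope.
Equilibrium along the incline: F + μ_s N = mg sin 44°, so F = 143.788 − 58.070 = 85.718 N.

85.7 N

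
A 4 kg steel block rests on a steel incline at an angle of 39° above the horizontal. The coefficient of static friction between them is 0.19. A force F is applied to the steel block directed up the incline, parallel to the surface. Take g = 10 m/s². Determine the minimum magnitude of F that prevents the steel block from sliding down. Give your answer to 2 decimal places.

19.27 N

The normal force is N = mg cos 39° = 31.086 N. With F at its minimum the steel block is on the verge of sliding down, so static friction is at its maximum μ_s N = 0.19 × 31.086 = 5.906 N and acts up the slope.
Equilibrium along the incline: F + μ_s N = mg sin 39°, so F = 25.173 − 5.906 = 19.267 N.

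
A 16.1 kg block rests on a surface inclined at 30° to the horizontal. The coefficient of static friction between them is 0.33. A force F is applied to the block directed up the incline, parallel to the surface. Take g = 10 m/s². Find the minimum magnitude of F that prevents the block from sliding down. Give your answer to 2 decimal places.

The normal force is N = mg cos 30° = 139.430 N. With F at its minimum the block is on the verge of sliding down, so static friction is at its maximum μ_s N = 0.33 × 139.430 = 46.012 N and acts up the slope.
Equilibrium along the incline: F + μ_s N = mg sin 30°, so F = 80.500 − 46.012 = 34.488 N.

34.49 N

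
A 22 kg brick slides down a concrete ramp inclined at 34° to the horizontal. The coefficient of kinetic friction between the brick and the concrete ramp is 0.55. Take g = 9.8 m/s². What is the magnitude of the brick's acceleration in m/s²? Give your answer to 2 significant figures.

1.0 m/s²

Resolving the weight along the incline: the component pulling the brick down the slope is mg sin 34° = 22 × 9.8 × 0.5592 = 120.564 N, and the normal force is N = mg cos 34° = 22 × 9.8 × 0.8290 = 178.732 N.
Kinetic friction acts up the slope with magnitude f = μN = 0.55 × 178.732 = 98.303 N.
Net force along the incline is 120.564 − 98.303 = 22.261 N, so a = 22.261 / 22 = 1.0119 m/s².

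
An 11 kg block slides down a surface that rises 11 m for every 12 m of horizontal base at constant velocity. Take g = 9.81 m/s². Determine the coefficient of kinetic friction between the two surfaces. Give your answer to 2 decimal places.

At constant velocity the net force along the incline is zero: mg sin 42.51° = μ mg cos 42.51°.
So μ = tan 42.51° = 0.6757 / 0.7372 = 0.9166.

0.92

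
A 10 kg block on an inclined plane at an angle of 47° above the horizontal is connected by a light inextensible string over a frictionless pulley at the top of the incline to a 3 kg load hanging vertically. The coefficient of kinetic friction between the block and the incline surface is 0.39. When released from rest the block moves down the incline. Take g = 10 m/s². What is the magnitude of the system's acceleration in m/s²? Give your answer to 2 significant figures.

1.3 m/s²

For the block on the incline: the weight component along the slope is m₁g sin 47° = 10 × 10 × 0.7314 = 73.140 N and the normal force is N = m₁g cos 47° = 68.200 N.
Kinetic friction opposes the block's motion down the incline: f = μN = 0.39 × 68.200 = 26.598 N acting up the slope.
Newton's second law for the block (down-slope positive): 73.140 − 26.598 − T = 10 a. For the hanging load (upward positive): T − 3 × 10 = 3 a.
Adding the two equations eliminates T: 16.542 = 13 a, so a = 1.2725 m/s².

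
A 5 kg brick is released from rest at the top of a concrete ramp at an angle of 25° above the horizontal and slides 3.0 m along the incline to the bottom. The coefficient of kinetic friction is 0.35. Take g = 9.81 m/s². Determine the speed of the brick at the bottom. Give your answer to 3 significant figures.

2.49 m/s

The weight component along the incline is mg sin 25° = 20.729 N and the normal force is N = mg cos 25° = 44.454 N.
Friction up the slope is f = μN = 0.35 × 44.454 = 15.559 N, so the net downslope force is 20.729 − 15.559 = 5.170 N and a = 5.170 / 5 = 1.0340 m/s².
Starting from rest over a distance of 3.0 m, v² = 2aL = 2 × 1.0340 × 3.0 = 6.2040, so v = 2.4908 m/s.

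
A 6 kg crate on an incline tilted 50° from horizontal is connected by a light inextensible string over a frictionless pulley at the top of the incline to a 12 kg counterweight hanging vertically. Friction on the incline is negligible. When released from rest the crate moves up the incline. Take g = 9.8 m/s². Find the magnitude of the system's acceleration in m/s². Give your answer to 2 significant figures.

For the crate on the incline: the weight component along the slope is m₁g sin 50° = 6 × 9.8 × 0.7660 = 45.041 N and the normal force is N = m₁g cos 50° = 37.796 N.
Newton's second law for the crate (up-slope positive): T − 45.041 = 6 a. For the hanging counterweight (downward positive): 12 × 9.8 − T = 12 a.
Adding the two equations eliminates T: 72.559 = 18 a, so a = 4.0311 m/s².

4.0 m/s²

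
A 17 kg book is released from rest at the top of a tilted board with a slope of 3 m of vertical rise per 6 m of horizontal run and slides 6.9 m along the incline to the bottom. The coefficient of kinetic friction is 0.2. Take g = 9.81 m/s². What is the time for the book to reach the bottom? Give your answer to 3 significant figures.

2.29 s

The weight component along the incline is mg sin 26.57° = 74.582 N and the normal force is N = mg cos 26.57° = 149.164 N.
Friction up the slope is f = μN = 0.2 × 149.164 = 29.833 N, so the net downslope force is 74.582 − 29.833 = 44.749 N and a = 44.749 / 17 = 2.6323 m/s².
Starting from rest, L = ½at², so t = √(2L/a) = √(2 × 6.9 / 2.6323) = 2.2897 s.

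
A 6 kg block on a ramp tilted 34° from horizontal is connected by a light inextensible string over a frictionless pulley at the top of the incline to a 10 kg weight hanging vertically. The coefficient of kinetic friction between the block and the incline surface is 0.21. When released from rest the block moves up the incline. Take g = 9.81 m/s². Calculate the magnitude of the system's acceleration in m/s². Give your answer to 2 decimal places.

3.43 m/s²

For the block on the incline: the weight component along the slope is m₁g sin 34° = 6 × 9.81 × 0.5592 = 32.915 N and the normal force is N = m₁g cos 34° = 48.797 N.
Kinetic friction opposes the block's motion up the incline: f = μN = 0.21 × 48.797 = 10.247 N acting down the slope.
Newton's second law for the block (up-slope positive): T − 32.915 − 10.247 = 6 a. For the hanging weight (downward positive): 10 × 9.81 − T = 10 a.
Adding the two equations eliminates T: 54.938 = 16 a, so a = 3.4336 m/s².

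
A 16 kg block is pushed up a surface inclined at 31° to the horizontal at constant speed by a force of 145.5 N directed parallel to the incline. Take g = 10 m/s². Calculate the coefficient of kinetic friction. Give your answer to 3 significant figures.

0.460

At constant speed ΣF = 0 along the incline. The applied 145.5 N acts up the slope; the weight component mg sin 31° = 82.406 N and kinetic friction μN both act down the slope.
So 145.5 = 82.406 + μ × 137.147, giving μ = (145.5 − 82.406) / 137.147 = 0.4600.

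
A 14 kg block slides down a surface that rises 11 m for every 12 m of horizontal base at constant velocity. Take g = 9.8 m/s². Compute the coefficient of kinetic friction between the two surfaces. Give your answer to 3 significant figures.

At constant velocity the net force along the incline is zero: mg sin 42.51° = μ mg cos 42.51°.
So μ = tan 42.51° = 0.6757 / 0.7372 = 0.9166.

0.917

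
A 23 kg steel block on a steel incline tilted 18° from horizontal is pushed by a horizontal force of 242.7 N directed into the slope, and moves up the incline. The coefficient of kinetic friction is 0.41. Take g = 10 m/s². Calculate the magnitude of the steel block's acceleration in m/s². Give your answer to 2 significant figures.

1.7 m/s²

The horizontal push has components F cos 18° = 242.7 × 0.9511 = 230.832 N up the incline and F sin 18° = 242.7 × 0.3090 = 74.994 N pressing into the surface.
The normal force is therefore N = mg cos 18° + F sin 18° = 218.753 + 74.994 = 293.747 N, and kinetic friction down the slope is μN = 0.41 × 293.747 = 120.436 N.
Along the incline: F cos 18° − mg sin 18° − μN = ma, so 230.832 − 71.070 − 120.436 = 23 a, giving a = 1.7098 m/s².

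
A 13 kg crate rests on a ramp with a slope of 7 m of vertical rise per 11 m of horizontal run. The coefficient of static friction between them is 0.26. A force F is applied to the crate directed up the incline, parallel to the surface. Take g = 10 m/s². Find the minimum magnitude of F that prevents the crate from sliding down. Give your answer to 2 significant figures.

41 N

The normal force is N = mg cos 32.47° = 109.676 N. With F at its minimum the crate is on the verge of sliding down, so static friction is at its maximum μ_s N = 0.26 × 109.676 = 28.516 N and acts up the slope.
Equilibrium along the incline: F + μ_s N = mg sin 32.47°, so F = 69.794 − 28.516 = 41.278 N.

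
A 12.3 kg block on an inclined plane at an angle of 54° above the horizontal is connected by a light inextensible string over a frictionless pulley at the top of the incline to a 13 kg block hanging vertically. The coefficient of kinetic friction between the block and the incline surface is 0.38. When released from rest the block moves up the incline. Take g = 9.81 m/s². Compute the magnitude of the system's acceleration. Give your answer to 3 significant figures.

For the block on the incline: the weight component along the slope is m₁g sin 54° = 12.3 × 9.81 × 0.8090 = 97.616 N and the normal force is N = m₁g cos 54° = 70.924 N.
Kinetic friction opposes the block's motion up the incline: f = μN = 0.38 × 70.924 = 26.951 N acting down the slope.
Newton's second law for the block (up-slope positive): T − 97.616 − 26.951 = 12.3 a. For the hanging block (downward positive): 13 × 9.81 − T = 13 a.
Adding the two equations eliminates T: 2.963 = 25.3 a, so a = 0.1171 m/s².

0.117 m/s²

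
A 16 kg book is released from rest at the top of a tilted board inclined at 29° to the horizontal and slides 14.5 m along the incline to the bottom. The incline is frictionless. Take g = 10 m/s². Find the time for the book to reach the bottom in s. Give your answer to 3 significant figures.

2.45 s

The weight component along the incline is mg sin 29° = 77.570 N and the normal force is N = mg cos 29° = 139.939 N.
With no friction, a = g sin 29° = 4.8481 m/s².
Starting from rest, L = ½at², so t = √(2L/a) = √(2 × 14.5 / 4.8481) = 2.4458 s.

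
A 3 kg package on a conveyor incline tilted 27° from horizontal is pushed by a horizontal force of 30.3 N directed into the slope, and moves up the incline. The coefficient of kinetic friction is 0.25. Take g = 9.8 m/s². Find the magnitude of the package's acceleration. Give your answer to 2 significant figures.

1.2 m/s²

The horizontal push has components F cos 27° = 30.3 × 0.8910 = 26.997 N up the incline and F sin 27° = 30.3 × 0.4540 = 13.756 N pressing into the surface.
The normal force is therefore N = mg cos 27° + F sin 27° = 26.195 + 13.756 = 39.951 N, and kinetic friction down the slope is μN = 0.25 × 39.951 = 9.988 N.
Along the incline: F cos 27° − mg sin 27° − μN = ma, so 26.997 − 13.348 − 9.988 = 3 a, giving a = 1.2203 m/s².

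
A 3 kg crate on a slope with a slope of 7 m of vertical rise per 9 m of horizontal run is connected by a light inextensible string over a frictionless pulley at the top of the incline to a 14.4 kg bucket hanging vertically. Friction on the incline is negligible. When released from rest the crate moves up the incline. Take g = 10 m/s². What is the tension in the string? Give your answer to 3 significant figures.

For the crate on the incline: the weight component along the slope is m₁g sin 37.87° = 3 × 10 × 0.6139 = 18.417 N and the normal force is N = m₁g cos 37.87° = 23.681 N.
Newton's second law for the crate (up-slope positive): T − 18.417 = 3 a. For the hanging bucket (downward positive): 14.4 × 10 − T = 14.4 a.
Adding the two equations eliminates T: 125.583 = 17.4 a, so a = 7.2174 m/s².
Then from the hanging bucket's equation, T = 14.4 × (10 − 7.2174) = 40.069 N.

40.1 N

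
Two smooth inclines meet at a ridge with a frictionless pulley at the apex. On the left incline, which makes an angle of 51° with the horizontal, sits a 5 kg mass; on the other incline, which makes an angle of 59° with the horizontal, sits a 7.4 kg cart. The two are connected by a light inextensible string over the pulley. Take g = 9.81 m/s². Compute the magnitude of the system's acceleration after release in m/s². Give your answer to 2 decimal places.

1.94 m/s²

Resolve each weight along its own incline: the 5 kg mass has component 5 × 9.81 × sin 51° = 38.119 N down its slope, and the 7.4 kg mass has 7.4 × 9.81 × sin 59° = 62.225 N down its slope.
The 7.4 kg side's 62.225 N exceeds the other side's 38.119 N, so that mass slides down and the 5 kg mass slides up. Taking that direction as positive, Newton's second law for the whole system gives 62.225 − 38.119 = (5 + 7.4) a, so a = 24.106 / 12.4 = 1.9440 m/s².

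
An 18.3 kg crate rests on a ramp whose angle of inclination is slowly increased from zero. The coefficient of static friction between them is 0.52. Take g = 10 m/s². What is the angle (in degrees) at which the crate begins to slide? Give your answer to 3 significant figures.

At the threshold of sliding, static friction is at its maximum μ_s N and exactly balances the weight component along the incline: mg sin θ = μ_s mg cos θ.
Hence tan θ = μ_s = 0.52, so θ = arctan(0.52) = 27.4744°.

27.5°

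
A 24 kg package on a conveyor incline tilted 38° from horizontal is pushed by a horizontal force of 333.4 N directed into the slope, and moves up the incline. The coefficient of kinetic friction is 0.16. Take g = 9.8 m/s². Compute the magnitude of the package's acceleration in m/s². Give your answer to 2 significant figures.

The horizontal push has components F cos 38° = 333.4 × 0.7880 = 262.719 N up the incline and F sin 38° = 333.4 × 0.6157 = 205.274 N pressing into the surface.
The normal force is therefore N = mg cos 38° + F sin 38° = 185.338 + 205.274 = 390.612 N, and kinetic friction down the slope is μN = 0.16 × 390.612 = 62.498 N.
Along the incline: F cos 38° − mg sin 38° − μN = ma, so 262.719 − 144.813 − 62.498 = 24 a, giving a = 2.3087 m/s².

2.3 m/s²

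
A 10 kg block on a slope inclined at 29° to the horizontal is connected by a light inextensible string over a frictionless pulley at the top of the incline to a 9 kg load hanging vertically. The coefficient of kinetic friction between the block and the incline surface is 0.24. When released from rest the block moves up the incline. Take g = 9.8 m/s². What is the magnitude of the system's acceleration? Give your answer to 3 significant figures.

For the block on the incline: the weight component along the slope is m₁g sin 29° = 10 × 9.8 × 0.4848 = 47.510 N and the normal force is N = m₁g cos 29° = 85.713 N.
Kinetic friction opposes the block's motion up the incline: f = μN = 0.24 × 85.713 = 20.571 N acting down the slope.
Newton's second law for the block (up-slope positive): T − 47.510 − 20.571 = 10 a. For the hanging load (downward positive): 9 × 9.8 − T = 9 a.
Adding the two equations eliminates T: 20.119 = 19 a, so a = 1.0589 m/s².

1.06 m/s²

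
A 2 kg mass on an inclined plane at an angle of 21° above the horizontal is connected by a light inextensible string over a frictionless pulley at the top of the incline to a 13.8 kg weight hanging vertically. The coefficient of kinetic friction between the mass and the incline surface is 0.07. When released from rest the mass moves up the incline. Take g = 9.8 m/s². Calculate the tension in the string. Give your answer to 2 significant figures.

24 N

For the mass on the incline: the weight component along the slope is m₁g sin 21° = 2 × 9.8 × 0.3584 = 7.025 N and the normal force is N = m₁g cos 21° = 18.298 N.
Kinetic friction opposes the mass's motion up the incline: f = μN = 0.07 × 18.298 = 1.281 N acting down the slope.
Newton's second law for the mass (up-slope positive): T − 7.025 − 1.281 = 2 a. For the hanging weight (downward positive): 13.8 × 9.8 − T = 13.8 a.
Adding the two equations eliminates T: 126.934 = 15.8 a, so a = 8.0338 m/s².
Then from the hanging weight's equation, T = 13.8 × (9.8 − 8.0338) = 24.374 N.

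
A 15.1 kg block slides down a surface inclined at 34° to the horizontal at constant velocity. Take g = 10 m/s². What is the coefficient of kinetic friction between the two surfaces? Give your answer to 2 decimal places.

0.67

At constant velocity the net force along the incline is zero: mg sin 34° = μ mg cos 34°.
So μ = tan 34° = 0.5592 / 0.8290 = 0.6745.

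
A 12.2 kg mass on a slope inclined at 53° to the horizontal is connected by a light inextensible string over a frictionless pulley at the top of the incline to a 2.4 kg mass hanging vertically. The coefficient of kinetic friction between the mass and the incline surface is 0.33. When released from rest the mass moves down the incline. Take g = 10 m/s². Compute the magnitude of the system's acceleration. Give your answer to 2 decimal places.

3.37 m/s²

For the mass on the incline: the weight component along the slope is m₁g sin 53° = 12.2 × 10 × 0.7986 = 97.429 N and the normal force is N = m₁g cos 53° = 73.421 N.
Kinetic friction opposes the mass's motion down the incline: f = μN = 0.33 × 73.421 = 24.229 N acting up the slope.
Newton's second law for the mass (down-slope positive): 97.429 − 24.229 − T = 12.2 a. For the hanging mass (upward positive): T − 2.4 × 10 = 2.4 a.
Adding the two equations eliminates T: 49.200 = 14.6 a, so a = 3.3699 m/s².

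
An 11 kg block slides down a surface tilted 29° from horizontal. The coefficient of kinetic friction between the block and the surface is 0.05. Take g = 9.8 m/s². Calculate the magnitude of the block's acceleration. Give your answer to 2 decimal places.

4.32 m/s²

Resolving the weight along the incline: the component pulling the block down the slope is mg sin 29° = 11 × 9.8 × 0.4848 = 52.261 N, and the normal force is N = mg cos 29° = 11 × 9.8 × 0.8746 = 94.282 N.
Kinetic friction acts up the slope with magnitude f = μN = 0.05 × 94.282 = 4.714 N.
Net force along the incline is 52.261 − 4.714 = 47.547 N, so a = 47.547 / 11 = 4.3225 m/s².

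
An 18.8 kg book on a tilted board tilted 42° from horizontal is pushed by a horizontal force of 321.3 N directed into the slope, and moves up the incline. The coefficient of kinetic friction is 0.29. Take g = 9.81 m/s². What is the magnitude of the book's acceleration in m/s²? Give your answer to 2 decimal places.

The horizontal push has components F cos 42° = 321.3 × 0.7431 = 238.758 N up the incline and F sin 42° = 321.3 × 0.6691 = 214.982 N pressing into the surface.
The normal force is therefore N = mg cos 42° + F sin 42° = 137.048 + 214.982 = 352.030 N, and kinetic friction down the slope is μN = 0.29 × 352.030 = 102.089 N.
Along the incline: F cos 42° − mg sin 42° − μN = ma, so 238.758 − 123.401 − 102.089 = 18.8 a, giving a = 0.7057 m/s².

0.71 m/s²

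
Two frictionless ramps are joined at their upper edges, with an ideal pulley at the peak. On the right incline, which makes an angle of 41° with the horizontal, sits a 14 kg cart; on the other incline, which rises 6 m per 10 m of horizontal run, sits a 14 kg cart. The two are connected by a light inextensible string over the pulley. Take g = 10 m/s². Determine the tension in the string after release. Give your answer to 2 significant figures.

Resolve each weight along its own incline: the 14 kg mass has component 14 × 10 × sin 41° = 91.848 N down its slope, and the 14 kg mass has 14 × 10 × sin 30.96° = 72.029 N down its slope.
The 14 kg side's 91.848 N exceeds the other side's 72.029 N, so that mass slides down and the 14 kg mass slides up. Taking that direction as positive, Newton's second law for the whole system gives 91.848 − 72.029 = (14 + 14) a, so a = 19.819 / 28 = 0.7078 m/s².
For the 14 kg mass (up-slope positive): T − 72.029 = 14 × 0.7078, so T = 81.938 N.

82 N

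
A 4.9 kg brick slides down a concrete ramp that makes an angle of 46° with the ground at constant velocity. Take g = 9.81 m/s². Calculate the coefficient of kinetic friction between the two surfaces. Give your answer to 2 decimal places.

At constant velocity the net force along the incline is zero: mg sin 46° = μ mg cos 46°.
So μ = tan 46° = 0.7193 / 0.6947 = 1.0354.

1.04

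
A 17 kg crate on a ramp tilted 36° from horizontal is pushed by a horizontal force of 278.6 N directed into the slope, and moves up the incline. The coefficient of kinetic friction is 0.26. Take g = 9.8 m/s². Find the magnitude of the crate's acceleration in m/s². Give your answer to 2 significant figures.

The horizontal push has components F cos 36° = 278.6 × 0.8090 = 225.387 N up the incline and F sin 36° = 278.6 × 0.5878 = 163.761 N pressing into the surface.
The normal force is therefore N = mg cos 36° + F sin 36° = 134.779 + 163.761 = 298.540 N, and kinetic friction down the slope is μN = 0.26 × 298.540 = 77.620 N.
Along the incline: F cos 36° − mg sin 36° − μN = ma, so 225.387 − 97.927 − 77.620 = 17 a, giving a = 2.9318 m/s².

2.9 m/s²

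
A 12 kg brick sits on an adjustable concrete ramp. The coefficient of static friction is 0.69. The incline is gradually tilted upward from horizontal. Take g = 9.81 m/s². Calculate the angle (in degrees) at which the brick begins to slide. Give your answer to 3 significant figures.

At the threshold of sliding, static friction is at its maximum μ_s N and exactly balances the weight component along the incline: mg sin θ = μ_s mg cos θ.
Hence tan θ = μ_s = 0.69, so θ = arctan(0.69) = 34.6057°.

34.6°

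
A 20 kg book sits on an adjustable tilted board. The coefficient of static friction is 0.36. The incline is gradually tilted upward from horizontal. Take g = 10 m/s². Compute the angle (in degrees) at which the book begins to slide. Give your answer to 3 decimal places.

At the threshold of sliding, static friction is at its maximum μ_s N and exactly balances the weight component along the incline: mg sin θ = μ_s mg cos θ.
Hence tan θ = μ_s = 0.36, so θ = arctan(0.36) = 19.7989°.

19.799°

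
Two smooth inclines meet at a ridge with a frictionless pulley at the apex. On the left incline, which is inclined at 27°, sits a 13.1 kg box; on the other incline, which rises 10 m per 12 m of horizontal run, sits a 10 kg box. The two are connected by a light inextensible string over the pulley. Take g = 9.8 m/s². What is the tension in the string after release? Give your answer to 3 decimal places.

60.810 N

Resolve each weight along its own incline: the 13.1 kg mass has component 13.1 × 9.8 × sin 27° = 58.283 N down its slope, and the 10 kg mass has 10 × 9.8 × sin 39.81° = 62.738 N down its slope.
The 10 kg side's 62.738 N exceeds the other side's 58.283 N, so that mass slides down and the 13.1 kg mass slides up. Taking that direction as positive, Newton's second law for the whole system gives 62.738 − 58.283 = (13.1 + 10) a, so a = 4.455 / 23.1 = 0.1929 m/s².
For the 13.1 kg mass (up-slope positive): T − 58.283 = 13.1 × 0.1929, so T = 60.810 N.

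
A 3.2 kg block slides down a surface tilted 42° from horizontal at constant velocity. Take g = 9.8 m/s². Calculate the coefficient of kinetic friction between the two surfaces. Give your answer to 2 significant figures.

At constant velocity the net force along the incline is zero: mg sin 42° = μ mg cos 42°.
So μ = tan 42° = 0.6691 / 0.7431 = 0.9004.

0.90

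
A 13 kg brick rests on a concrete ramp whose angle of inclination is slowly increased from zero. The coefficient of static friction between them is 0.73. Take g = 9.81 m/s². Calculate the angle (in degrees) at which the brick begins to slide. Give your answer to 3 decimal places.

36.129°

At the threshold of sliding, static friction is at its maximum μ_s N and exactly balances the weight component along the incline: mg sin θ = μ_s mg cos θ.
Hence tan θ = μ_s = 0.73, so θ = arctan(0.73) = 36.1294°.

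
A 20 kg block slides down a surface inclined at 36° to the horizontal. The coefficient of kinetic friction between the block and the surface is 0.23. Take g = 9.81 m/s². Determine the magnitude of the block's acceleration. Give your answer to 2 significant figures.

3.9 m/s²

Resolving the weight along the incline: the component pulling the block down the slope is mg sin 36° = 20 × 9.81 × 0.5878 = 115.326 N, and the normal force is N = mg cos 36° = 20 × 9.81 × 0.8090 = 158.726 N.
Kinetic friction acts up the slope with magnitude f = μN = 0.23 × 158.726 = 36.507 N.
Net force along the incline is 115.326 − 36.507 = 78.819 N, so a = 78.819 / 20 = 3.9409 m/s².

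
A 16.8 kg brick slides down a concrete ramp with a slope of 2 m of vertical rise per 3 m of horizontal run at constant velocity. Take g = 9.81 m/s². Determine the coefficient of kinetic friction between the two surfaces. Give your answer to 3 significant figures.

0.667

At constant velocity the net force along the incline is zero: mg sin 33.69° = μ mg cos 33.69°.
So μ = tan 33.69° = 0.5547 / 0.8321 = 0.6666.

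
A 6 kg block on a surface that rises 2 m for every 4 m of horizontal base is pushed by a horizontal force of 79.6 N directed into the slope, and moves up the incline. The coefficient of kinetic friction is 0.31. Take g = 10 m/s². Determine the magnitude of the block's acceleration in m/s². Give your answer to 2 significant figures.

2.8 m/s²

The horizontal push has components F cos 26.57° = 79.6 × 0.8944 = 71.194 N up the incline and F sin 26.57° = 79.6 × 0.4472 = 35.597 N pressing into the surface.
The normal force is therefore N = mg cos 26.57° + F sin 26.57° = 53.664 + 35.597 = 89.261 N, and kinetic friction down the slope is μN = 0.31 × 89.261 = 27.671 N.
Along the incline: F cos 26.57° − mg sin 26.57° − μN = ma, so 71.194 − 26.832 − 27.671 = 6 a, giving a = 2.7818 m/s².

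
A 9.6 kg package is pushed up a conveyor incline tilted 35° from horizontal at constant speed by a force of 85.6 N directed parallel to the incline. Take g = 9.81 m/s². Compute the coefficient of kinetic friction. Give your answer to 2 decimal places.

0.41

At constant speed ΣF = 0 along the incline. The applied 85.6 N acts up the slope; the weight component mg sin 35° = 54.017 N and kinetic friction μN both act down the slope.
So 85.6 = 54.017 + μ × 77.144, giving μ = (85.6 − 54.017) / 77.144 = 0.4094.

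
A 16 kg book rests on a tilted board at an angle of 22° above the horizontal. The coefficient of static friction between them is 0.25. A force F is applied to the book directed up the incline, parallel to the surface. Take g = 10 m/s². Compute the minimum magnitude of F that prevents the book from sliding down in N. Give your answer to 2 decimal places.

22.85 N

The normal force is N = mg cos 22° = 148.349 N. With F at its minimum the book is on the verge of sliding down, so static friction is at its maximum μ_s N = 0.25 × 148.349 = 37.087 N and acts up the slope.
Equilibrium along the incline: F + μ_s N = mg sin 22°, so F = 59.937 − 37.087 = 22.850 N.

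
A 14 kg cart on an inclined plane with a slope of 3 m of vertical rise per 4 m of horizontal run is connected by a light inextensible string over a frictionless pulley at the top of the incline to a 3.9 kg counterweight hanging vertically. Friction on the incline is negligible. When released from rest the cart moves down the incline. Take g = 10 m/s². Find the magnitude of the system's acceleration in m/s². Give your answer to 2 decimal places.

2.51 m/s²

For the cart on the incline: the weight component along the slope is m₁g sin 36.87° = 14 × 10 × 0.6000 = 84.000 N and the normal force is N = m₁g cos 36.87° = 112.000 N.
Newton's second law for the cart (down-slope positive): 84.000 − T = 14 a. For the hanging counterweight (upward positive): T − 3.9 × 10 = 3.9 a.
Adding the two equations eliminates T: 45.000 = 17.9 a, so a = 2.5140 m/s².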